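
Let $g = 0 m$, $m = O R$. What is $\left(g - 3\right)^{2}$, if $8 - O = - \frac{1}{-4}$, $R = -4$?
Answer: $9$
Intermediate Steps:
$O = \frac{31}{4}$ ($O = 8 - - \frac{1}{-4} = 8 - \left(-1\right) \left(- \frac{1}{4}\right) = 8 - \frac{1}{4} = \frac{31}{4} \approx 7.75$)
$m = -31$ ($m = \frac{31}{4} \left(-4\right) = -31$)
$g = 0$ ($g = 0 \left(-31\right) = 0$)
$\left(g - 3\right)^{2} = \left(0 - 3\right)^{2} = \left(-3\right)^{2} = 9$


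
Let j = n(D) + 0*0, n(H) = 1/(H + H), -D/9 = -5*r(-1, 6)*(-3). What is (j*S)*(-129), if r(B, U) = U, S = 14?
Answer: 301/270 ≈ 1.1148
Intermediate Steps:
D = -810 (D = -9*(-5*6)*(-3) = -(-270)*(-3) = -9*90 = -810)
n(H) = 1/(2*H)
j = -1/1620 (j = (½)/(-810) + 0*0 = (½)*(-1/810) + 0 = -1/1620 + 0 = -1/1620 ≈ -0.00061728)
(j*S)*(-129) = -1/1620*14*(-129) = -7/810*(-129) = 301/270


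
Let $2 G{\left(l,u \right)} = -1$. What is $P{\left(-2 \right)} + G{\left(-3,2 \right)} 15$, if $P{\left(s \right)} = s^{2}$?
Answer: $- \frac{7}{2} \approx -3.5$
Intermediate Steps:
$G{\left(l,u \right)} = - \frac{1}{2}$ ($G{\left(l,u \right)} = \frac{1}{2} \left(-1\right) = - \frac{1}{2}$)
$P{\left(-2 \right)} + G{\left(-3,2 \right)} 15 = \left(-2\right)^{2} - \frac{15}{2} = 4 - \frac{15}{2} = - \frac{7}{2}$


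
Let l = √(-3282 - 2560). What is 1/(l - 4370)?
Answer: -95/415277 - I*√5842/19102742 ≈ -0.00022876 - 4.0012e-6*I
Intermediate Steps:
l = I*√5842 (l = √(-5842) = I*√5842 ≈ 76.433*I)
1/(l - 4370) = 1/(I*√5842 - 4370) = 1/(-4370 + I*√5842)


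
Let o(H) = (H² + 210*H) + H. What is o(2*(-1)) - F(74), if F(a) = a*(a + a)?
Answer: -11370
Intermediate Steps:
F(a) = 2*a² (F(a) = a*(2*a) = 2*a²)
o(H) = H² + 211*H
o(2*(-1)) - F(74) = (2*(-1))*(211 + 2*(-1)) - 2*74² = -2*(211 - 2) - 2*5476 = -2*209 - 1*10952 = -418 - 10952 = -11370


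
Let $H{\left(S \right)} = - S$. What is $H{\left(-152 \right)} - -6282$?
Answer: $6434$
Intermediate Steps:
$H{\left(-152 \right)} - -6282 = \left(-1\right) \left(-152\right) - -6282 = 152 + 6282 = 6434$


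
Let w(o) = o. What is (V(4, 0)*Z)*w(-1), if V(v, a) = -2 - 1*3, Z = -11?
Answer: -55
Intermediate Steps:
V(v, a) = -5 (V(v, a) = -2 - 3 = -5)
(V(4, 0)*Z)*w(-1) = -5*(-11)*(-1) = 55*(-1) = -55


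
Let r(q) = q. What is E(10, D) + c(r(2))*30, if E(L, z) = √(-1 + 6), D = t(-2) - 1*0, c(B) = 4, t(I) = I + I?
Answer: 120 + √5 ≈ 122.24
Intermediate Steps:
t(I) = 2*I
D = -4 (D = 2*(-2) - 1*0 = -4 + 0 = -4)
E(L, z) = √5
E(10, D) + c(r(2))*30 = √5 + 4*30 = √5 + 120 = 120 + √5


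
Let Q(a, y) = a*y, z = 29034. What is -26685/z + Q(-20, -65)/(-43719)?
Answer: -10293895/10849038 ≈ -0.94883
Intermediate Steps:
-26685/z + Q(-20, -65)/(-43719) = -26685/29034 - 20*(-65)/(-43719) = -26685*1/29034 + 1300*(-1/43719) = -2965/3226 - 100/3363 = -10293895/10849038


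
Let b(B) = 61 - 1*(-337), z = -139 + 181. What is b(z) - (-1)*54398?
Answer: 54796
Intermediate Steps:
z = 42
b(B) = 398 (b(B) = 61 + 337 = 398)
b(z) - (-1)*54398 = 398 - (-1)*54398 = 398 - 1*(-54398) = 398 + 54398 = 54796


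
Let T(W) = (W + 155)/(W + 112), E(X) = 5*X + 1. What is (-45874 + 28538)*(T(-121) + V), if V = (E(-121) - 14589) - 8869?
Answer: 3754838912/9 ≈ 4.1720e+8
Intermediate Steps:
E(X) = 1 + 5*X
T(W) = (155 + W)/(112 + W)
V = -24062 (V = ((1 + 5*(-121)) - 14589) - 8869 = ((1 - 605) - 14589) - 8869 = (-604 - 14589) - 8869 = -15193 - 8869 = -24062)
(-45874 + 28538)*(T(-121) + V) = (-45874 + 28538)*((155 - 121)/(112 - 121) - 24062) = -17336*(34/(-9) - 24062) = -17336*(-⅑*34 - 24062) = -17336*(-34/9 - 24062) = -17336*(-216592/9) = 3754838912/9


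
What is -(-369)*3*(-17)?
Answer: -18819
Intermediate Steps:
-(-369)*3*(-17) = -41*(-27)*(-17) = 1107*(-17) = -18819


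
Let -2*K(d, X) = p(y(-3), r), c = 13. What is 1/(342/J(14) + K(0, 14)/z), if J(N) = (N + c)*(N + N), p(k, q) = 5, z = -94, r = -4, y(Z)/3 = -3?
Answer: 3948/1891 ≈ 2.0878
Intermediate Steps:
y(Z) = -9 (y(Z) = 3*(-3) = -9)
K(d, X) = -5/2 (K(d, X) = -½*5 = -5/2)
J(N) = 2*N*(13 + N) (J(N) = (N + 13)*(N + N) = (13 + N)*(2*N) = 2*N*(13 + N))
1/(342/J(14) + K(0, 14)/z) = 1/(342/((2*14*(13 + 14))) - 5/2/(-94)) = 1/(342/((2*14*27)) - 5/2*(-1/94)) = 1/(342/756 + 5/188) = 1/(342*(1/756) + 5/188) = 1/(19/42 + 5/188) = 1/(1891/3948) = 3948/1891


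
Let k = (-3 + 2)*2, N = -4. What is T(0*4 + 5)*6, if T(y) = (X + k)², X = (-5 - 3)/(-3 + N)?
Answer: 216/49 ≈ 4.4082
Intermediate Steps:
k = -2 (k = -1*2 = -2)
X = 8/7 (X = (-5 - 3)/(-3 - 4) = -8/(-7) = -8*(-⅐) = 8/7 ≈ 1.1429)
T(y) = 36/49 (T(y) = (8/7 - 2)² = (-6/7)² = 36/49)
T(0*4 + 5)*6 = (36/49)*6 = 216/49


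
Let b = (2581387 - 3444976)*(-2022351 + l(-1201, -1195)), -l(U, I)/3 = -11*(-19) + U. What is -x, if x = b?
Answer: -1743910036875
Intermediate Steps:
l(U, I) = -627 - 3*U (l(U, I) = -3*(-11*(-19) + U) = -3*(209 + U) = -627 - 3*U)
b = 1743910036875 (b = (2581387 - 3444976)*(-2022351 + (-627 - 3*(-1201))) = -863589*(-2022351 + (-627 + 3603)) = -863589*(-2022351 + 2976) = -863589*(-2019375) = 1743910036875)
x = 1743910036875
-x = -1*1743910036875 = -1743910036875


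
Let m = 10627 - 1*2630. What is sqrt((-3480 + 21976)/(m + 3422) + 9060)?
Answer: 2*sqrt(295394217121)/11419 ≈ 95.193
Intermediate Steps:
m = 7997 (m = 10627 - 2630 = 7997)
sqrt((-3480 + 21976)/(m + 3422) + 9060) = sqrt((-3480 + 21976)/(7997 + 3422) + 9060) = sqrt(18496/11419 + 9060) = sqrt(103474636/11419) = 2*sqrt(295394217121)/11419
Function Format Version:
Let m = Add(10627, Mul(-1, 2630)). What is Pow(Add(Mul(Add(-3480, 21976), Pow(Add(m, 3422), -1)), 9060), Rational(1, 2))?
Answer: Mul(Rational(2, 11419), Pow(295394217121, Rational(1, 2))) ≈ 95.193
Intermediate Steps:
m = 7997 (m = Add(10627, -2630) = 7997)
Pow(Add(Mul(Add(-3480, 21976), Pow(Add(m, 3422), -1)), 9060), Rational(1, 2)) = Pow(Add(Mul(Add(-3480, 21976), Pow(Add(7997, 3422), -1)), 9060), Rational(1, 2)) = Pow(Add(Mul(18496, Pow(11419, -1)), 9060), Rational(1, 2)) = Pow(Add(Mul(18496, Rational(1, 11419)), 9060), Rational(1, 2)) = Pow(Add(Rational(18496, 11419), 9060), Rational(1, 2)) = Pow(Rational(103474636, 11419), Rational(1, 2)) = Mul(Rational(2, 11419), Pow(295394217121, Rational(1, 2)))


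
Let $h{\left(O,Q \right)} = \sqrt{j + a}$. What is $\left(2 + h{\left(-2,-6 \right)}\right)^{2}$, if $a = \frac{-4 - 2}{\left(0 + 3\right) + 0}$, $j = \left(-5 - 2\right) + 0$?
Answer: $-5 + 12 i \approx -5.0 + 12.0 i$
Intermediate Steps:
$j = -7$ ($j = -7 + 0 = -7$)
$a = -2$ ($a = - \frac{6}{3 + 0} = - \frac{6}{3} = \left(-6\right) \frac{1}{3} = -2$)
$h{\left(O,Q \right)} = 3 i$ ($h{\left(O,Q \right)} = \sqrt{-7 - 2} = \sqrt{-9} = 3 i$)
$\left(2 + h{\left(-2,-6 \right)}\right)^{2} = \left(2 + 3 i\right)^{2}$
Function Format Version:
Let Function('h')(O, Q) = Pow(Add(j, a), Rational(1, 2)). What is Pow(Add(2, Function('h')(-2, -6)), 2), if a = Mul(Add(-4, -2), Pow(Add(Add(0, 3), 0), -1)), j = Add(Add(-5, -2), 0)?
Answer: Add(-5, Mul(12, I)) ≈ Add(-5.0000, Mul(12.000, I))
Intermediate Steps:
j = -7 (j = Add(-7, 0) = -7)
a = -2 (a = Mul(-6, Pow(Add(3, 0), -1)) = Mul(-6, Pow(3, -1)) = Mul(-6, Rational(1, 3)) = -2)
Function('h')(O, Q) = Mul(3, I) (Function('h')(O, Q) = Pow(Add(-7, -2), Rational(1, 2)) = Pow(-9, Rational(1, 2)) = Mul(3, I))
Pow(Add(2, Function('h')(-2, -6)), 2) = Pow(Add(2, Mul(3, I)), 2)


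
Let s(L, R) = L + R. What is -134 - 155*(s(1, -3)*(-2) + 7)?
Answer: -1839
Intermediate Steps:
-134 - 155*(s(1, -3)*(-2) + 7) = -134 - 155*((1 - 3)*(-2) + 7) = -134 - 155*(-2*(-2) + 7) = -134 - 155*(4 + 7) = -134 - 155*11 = -134 - 1705 = -1839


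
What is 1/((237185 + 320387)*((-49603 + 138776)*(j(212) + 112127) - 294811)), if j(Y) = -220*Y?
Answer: 1/3255873357975680 ≈ 3.0714e-16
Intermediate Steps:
1/((237185 + 320387)*((-49603 + 138776)*(j(212) + 112127) - 294811)) = 1/((237185 + 320387)*((-49603 + 138776)*(-220*212 + 112127) - 294811)) = 1/(557572*(89173*(-46640 + 112127) - 294811)) = 1/(557572*(89173*65487 - 294811)) = 1/(557572*(5839672251 - 294811)) = 1/(557572*5839377440) = 1/3255873357975680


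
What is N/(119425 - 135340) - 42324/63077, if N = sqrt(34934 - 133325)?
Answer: -42324/63077 - I*sqrt(98391)/15915 ≈ -0.67099 - 0.019709*I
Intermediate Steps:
N = I*sqrt(98391) (N = sqrt(-98391) = I*sqrt(98391) ≈ 313.67*I)
N/(119425 - 135340) - 42324/63077 = (I*sqrt(98391))/(119425 - 135340) - 42324/63077 = (I*sqrt(98391))/(-15915) - 42324*1/63077 = (I*sqrt(98391))*(-1/15915) - 42324/63077 = -I*sqrt(98391)/15915 - 42324/63077 = -42324/63077 - I*sqrt(98391)/15915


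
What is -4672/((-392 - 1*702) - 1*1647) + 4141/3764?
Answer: 28935889/10317124 ≈ 2.8046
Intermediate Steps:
-4672/((-392 - 1*702) - 1*1647) + 4141/3764 = -4672/((-392 - 702) - 1647) + 4141*(1/3764) = -4672/(-1094 - 1647) + 4141/3764 = -4672/(-2741) + 4141/3764 = -4672*(-1/2741) + 4141/3764 = 4672/2741 + 4141/3764 = 28935889/10317124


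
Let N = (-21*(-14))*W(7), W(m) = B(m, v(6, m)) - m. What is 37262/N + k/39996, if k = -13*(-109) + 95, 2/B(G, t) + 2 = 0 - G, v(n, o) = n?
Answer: -61963353/3538535 ≈ -17.511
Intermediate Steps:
B(G, t) = 2/(-2 - G) (B(G, t) = 2/(-2 + (0 - G)) = 2/(-2 - G))
k = 1512 (k = 1417 + 95 = 1512)
W(m) = -m - 2/(2 + m) (W(m) = -2/(2 + m) - m = -m - 2/(2 + m))
N = -6370/3 (N = (-21*(-14))*((-2 - 1*7*(2 + 7))/(2 + 7)) = 294*((-2 - 1*7*9)/9) = 294*((-2 - 63)/9) = 294*((1/9)*(-65)) = 294*(-65/9) = -6370/3 ≈ -2123.3)
37262/N + k/39996 = 37262/(-6370/3) + 1512/39996 = 37262*(-3/6370) + 1512*(1/39996) = -55893/3185 + 42/1111 = -61963353/3538535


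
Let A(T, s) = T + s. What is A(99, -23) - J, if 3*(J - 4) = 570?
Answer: -118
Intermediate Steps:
J = 194 (J = 4 + (⅓)*570 = 4 + 190 = 194)
A(99, -23) - J = (99 - 23) - 1*194 = 76 - 194 = -118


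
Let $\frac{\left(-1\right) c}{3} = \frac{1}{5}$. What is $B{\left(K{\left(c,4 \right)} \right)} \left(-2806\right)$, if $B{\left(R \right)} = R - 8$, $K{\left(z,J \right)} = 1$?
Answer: $19642$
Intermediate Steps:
$c = - \frac{3}{5} \approx -0.6$
$B{\left(R \right)} = -8 + R$
$B{\left(K{\left(c,4 \right)} \right)} \left(-2806\right) = \left(-8 + 1\right) \left(-2806\right) = \left(-7\right) \left(-2806\right) = 19642$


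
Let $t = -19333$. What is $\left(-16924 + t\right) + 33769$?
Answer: $-2488$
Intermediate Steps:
$\left(-16924 + t\right) + 33769 = \left(-16924 - 19333\right) + 33769 = -36257 + 33769 = -2488$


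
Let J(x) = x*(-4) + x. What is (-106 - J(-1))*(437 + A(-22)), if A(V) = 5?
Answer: -48178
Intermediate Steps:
J(x) = -3*x (J(x) = -4*x + x = -3*x)
(-106 - J(-1))*(437 + A(-22)) = (-106 - (-3)*(-1))*(437 + 5) = (-106 - 1*3)*442 = (-106 - 3)*442 = -109*442 = -48178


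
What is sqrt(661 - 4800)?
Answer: I*sqrt(4139) ≈ 64.335*I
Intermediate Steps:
sqrt(661 - 4800) = sqrt(-4139) = I*sqrt(4139)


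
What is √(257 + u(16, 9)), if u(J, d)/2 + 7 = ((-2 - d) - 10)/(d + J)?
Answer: √6033/5 ≈ 15.534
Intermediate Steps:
u(J, d) = -14 + 2*(-12 - d)/(J + d) (u(J, d) = -14 + 2*(((-2 - d) - 10)/(d + J)) = -14 + 2*((-12 - d)/(J + d)) = -14 + 2*(-12 - d)/(J + d))
√(257 + u(16, 9)) = √(257 + 2*(-12 - 8*9 - 7*16)/(16 + 9)) = √(257 + 2*(-12 - 72 - 112)/25) = √(257 + 2*(1/25)*(-196)) = √(257 - 392/25) = √(6033/25) = √6033/5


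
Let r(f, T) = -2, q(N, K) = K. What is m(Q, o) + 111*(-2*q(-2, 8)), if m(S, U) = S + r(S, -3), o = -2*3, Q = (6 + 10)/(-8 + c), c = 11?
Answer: -5318/3 ≈ -1772.7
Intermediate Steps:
Q = 16/3 (Q = (6 + 10)/(-8 + 11) = 16/3 ≈ 5.3333)
o = -6
m(S, U) = -2 + S (m(S, U) = S - 2 = -2 + S)
m(Q, o) + 111*(-2*q(-2, 8)) = (-2 + 16/3) + 111*(-2*8) = 10/3 + 111*(-16) = 10/3 - 1776 = -5318/3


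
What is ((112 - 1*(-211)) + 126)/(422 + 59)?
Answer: 449/481 ≈ 0.93347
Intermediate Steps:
((112 - 1*(-211)) + 126)/(422 + 59) = ((112 + 211) + 126)/481 = (323 + 126)*(1/481) = 449*(1/481) = 449/481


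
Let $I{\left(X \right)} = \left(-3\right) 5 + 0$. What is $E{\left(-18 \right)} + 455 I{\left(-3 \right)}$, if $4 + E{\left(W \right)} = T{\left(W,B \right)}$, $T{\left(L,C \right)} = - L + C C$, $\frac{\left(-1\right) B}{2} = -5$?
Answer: $-6711$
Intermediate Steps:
$B = 10$ ($B = \left(-2\right) \left(-5\right) = 10$)
$T{\left(L,C \right)} = C^{2} - L$ ($T{\left(L,C \right)} = - L + C^{2} = C^{2} - L$)
$E{\left(W \right)} = 96 - W$ ($E{\left(W \right)} = -4 - \left(-100 + W\right) = 96 - W$)
$I{\left(X \right)} = -15$ ($I{\left(X \right)} = -15 + 0 = -15$)
$E{\left(-18 \right)} + 455 I{\left(-3 \right)} = \left(96 - -18\right) + 455 \left(-15\right) = \left(96 + 18\right) - 6825 = 114 - 6825 = -6711$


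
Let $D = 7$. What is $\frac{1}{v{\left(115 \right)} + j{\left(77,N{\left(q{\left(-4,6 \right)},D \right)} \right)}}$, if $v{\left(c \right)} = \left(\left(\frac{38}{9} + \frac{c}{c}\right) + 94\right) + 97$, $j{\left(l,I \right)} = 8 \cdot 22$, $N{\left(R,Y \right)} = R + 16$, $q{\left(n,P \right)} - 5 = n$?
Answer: $\frac{9}{3350} \approx 0.0026866$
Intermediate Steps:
$q{\left(n,P \right)} = 5 + n$
$N{\left(R,Y \right)} = 16 + R$
$j{\left(l,I \right)} = 176$
$v{\left(c \right)} = \frac{1766}{9}$ ($v{\left(c \right)} = \left(\left(38 \cdot \frac{1}{9} + 1\right) + 94\right) + 97 = \left(\left(\frac{38}{9} + 1\right) + 94\right) + 97 = \left(\frac{47}{9} + 94\right) + 97 = \frac{893}{9} + 97 = \frac{1766}{9}$)
$\frac{1}{v{\left(115 \right)} + j{\left(77,N{\left(q{\left(-4,6 \right)},D \right)} \right)}} = \frac{1}{\frac{1766}{9} + 176} = \frac{1}{\frac{3350}{9}} = \frac{9}{3350}$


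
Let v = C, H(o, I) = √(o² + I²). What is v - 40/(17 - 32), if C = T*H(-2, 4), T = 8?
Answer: 8/3 + 16*√5 ≈ 38.444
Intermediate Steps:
H(o, I) = √(I² + o²)
C = 16*√5 (C = 8*√(4² + (-2)²) = 8*√(16 + 4) = 8*√20 = 8*(2*√5) = 16*√5 ≈ 35.777)
v = 16*√5 ≈ 35.777
v - 40/(17 - 32) = 16*√5 - 40/(17 - 32) = 16*√5 - 40/(-15) = 16*√5 - 40*(-1/15) = 16*√5 + 8/3 = 8/3 + 16*√5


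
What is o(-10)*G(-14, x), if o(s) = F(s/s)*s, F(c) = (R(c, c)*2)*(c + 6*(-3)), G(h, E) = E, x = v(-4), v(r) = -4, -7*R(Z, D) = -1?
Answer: -1360/7 ≈ -194.29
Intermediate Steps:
R(Z, D) = ⅐ (R(Z, D) = -⅐*(-1) = ⅐)
x = -4
F(c) = -36/7 + 2*c/7 (F(c) = ((⅐)*2)*(c + 6*(-3)) = 2*(c - 18)/7 = 2*(-18 + c)/7 = -36/7 + 2*c/7)
o(s) = -34*s/7 (o(s) = (-36/7 + 2*(s/s)/7)*s = (-36/7 + (2/7)*1)*s = (-36/7 + 2/7)*s = -34*s/7)
o(-10)*G(-14, x) = -34/7*(-10)*(-4) = (340/7)*(-4) = -1360/7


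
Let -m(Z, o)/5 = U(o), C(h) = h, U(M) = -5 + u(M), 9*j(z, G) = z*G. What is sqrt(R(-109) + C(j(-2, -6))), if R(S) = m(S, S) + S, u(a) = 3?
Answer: I*sqrt(879)/3 ≈ 9.8826*I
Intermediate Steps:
j(z, G) = G*z/9 (j(z, G) = (z*G)/9 = (G*z)/9 = G*z/9)
U(M) = -2 (U(M) = -5 + 3 = -2)
m(Z, o) = 10 (m(Z, o) = -5*(-2) = 10)
R(S) = 10 + S
sqrt(R(-109) + C(j(-2, -6))) = sqrt((10 - 109) + (1/9)*(-6)*(-2)) = sqrt(-99 + 4/3) = sqrt(-293/3) = I*sqrt(879)/3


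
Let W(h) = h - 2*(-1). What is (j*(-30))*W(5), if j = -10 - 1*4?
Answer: 2940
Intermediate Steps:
W(h) = 2 + h (W(h) = h + 2 = 2 + h)
j = -14 (j = -10 - 4 = -14)
(j*(-30))*W(5) = (-14*(-30))*(2 + 5) = 420*7 = 2940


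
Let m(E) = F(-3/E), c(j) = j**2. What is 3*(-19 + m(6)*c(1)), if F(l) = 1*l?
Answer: -117/2 ≈ -58.500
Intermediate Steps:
F(l) = l
m(E) = -3/E
3*(-19 + m(6)*c(1)) = 3*(-19 - 3/6*1**2) = 3*(-19 - 3*1/6*1) = 3*(-19 - 1/2*1) = 3*(-19 - 1/2) = 3*(-39/2) = -117/2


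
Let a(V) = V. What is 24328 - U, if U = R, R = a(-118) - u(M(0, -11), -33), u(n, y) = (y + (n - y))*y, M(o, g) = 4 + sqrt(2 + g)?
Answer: 24314 - 99*I ≈ 24314.0 - 99.0*I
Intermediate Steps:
u(n, y) = n*y
R = 14 + 99*I (R = -118 - (4 + sqrt(2 - 11))*(-33) = -118 - (4 + sqrt(-9))*(-33) = -118 - (4 + 3*I)*(-33) = -118 - (-132 - 99*I) = -118 + (132 + 99*I) = 14 + 99*I ≈ 14.0 + 99.0*I)
U = 14 + 99*I ≈ 14.0 + 99.0*I
24328 - U = 24328 - (14 + 99*I) = 24328 + (-14 - 99*I) = 24314 - 99*I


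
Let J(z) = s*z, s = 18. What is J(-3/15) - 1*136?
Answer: -698/5 ≈ -139.60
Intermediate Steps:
J(z) = 18*z
J(-3/15) - 1*136 = 18*(-3/15) - 1*136 = 18*(-3*1/15) - 136 = 18*(-⅕) - 136 = -18/5 - 136 = -698/5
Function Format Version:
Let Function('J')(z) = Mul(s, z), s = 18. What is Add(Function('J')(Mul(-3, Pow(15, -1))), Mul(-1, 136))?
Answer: Rational(-698, 5) ≈ -139.60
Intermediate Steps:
Function('J')(z) = Mul(18, z)
Add(Function('J')(Mul(-3, Pow(15, -1))), Mul(-1, 136)) = Add(Mul(18, Mul(-3, Pow(15, -1))), Mul(-1, 136)) = Add(Mul(18, Mul(-3, Rational(1, 15))), -136) = Add(Mul(18, Rational(-1, 5)), -136) = Add(Rational(-18, 5), -136) = Rational(-698, 5)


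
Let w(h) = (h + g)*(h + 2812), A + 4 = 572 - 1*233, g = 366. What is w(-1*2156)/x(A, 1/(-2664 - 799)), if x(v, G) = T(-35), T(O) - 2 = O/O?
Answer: -1174240/3 ≈ -3.9141e+5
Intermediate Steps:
T(O) = 3 (T(O) = 2 + O/O = 2 + 1 = 3)
A = 335 (A = -4 + (572 - 1*233) = -4 + (572 - 233) = -4 + 339 = 335)
x(v, G) = 3
w(h) = (366 + h)*(2812 + h) (w(h) = (h + 366)*(h + 2812) = (366 + h)*(2812 + h))
w(-1*2156)/x(A, 1/(-2664 - 799)) = (1029192 + (-1*2156)² + 3178*(-1*2156))/3 = (1029192 + (-2156)² + 3178*(-2156))*(⅓) = (1029192 + 4648336 - 6851768)*(⅓) = -1174240*⅓ = -1174240/3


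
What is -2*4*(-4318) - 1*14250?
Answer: 20294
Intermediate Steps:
-2*4*(-4318) - 1*14250 = -8*(-4318) - 14250 = 34544 - 14250 = 20294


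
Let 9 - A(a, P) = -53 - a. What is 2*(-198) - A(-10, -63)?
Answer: -448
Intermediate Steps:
A(a, P) = 62 + a (A(a, P) = 9 - (-53 - a) = 9 + (53 + a) = 62 + a)
2*(-198) - A(-10, -63) = 2*(-198) - (62 - 10) = -396 - 1*52 = -396 - 52 = -448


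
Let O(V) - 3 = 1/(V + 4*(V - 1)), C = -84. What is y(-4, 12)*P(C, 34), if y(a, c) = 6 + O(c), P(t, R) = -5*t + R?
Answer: 114635/28 ≈ 4094.1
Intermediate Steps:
O(V) = 3 + 1/(-4 + 5*V) (O(V) = 3 + 1/(V + 4*(V - 1)) = 3 + 1/(V + 4*(-1 + V)) = 3 + 1/(V + (-4 + 4*V)) = 3 + 1/(-4 + 5*V))
P(t, R) = R - 5*t
y(a, c) = 6 + (-11 + 15*c)/(-4 + 5*c)
y(-4, 12)*P(C, 34) = (5*(-7 + 9*12)/(-4 + 5*12))*(34 - 5*(-84)) = (5*(-7 + 108)/(-4 + 60))*(34 + 420) = (5*101/56)*454 = (5*(1/56)*101)*454 = (505/56)*454 = 114635/28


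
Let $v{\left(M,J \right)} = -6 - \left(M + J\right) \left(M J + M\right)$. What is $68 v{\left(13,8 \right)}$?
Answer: $-167484$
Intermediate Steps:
$v{\left(M,J \right)} = -6 - \left(J + M\right) \left(M + J M\right)$ ($v{\left(M,J \right)} = -6 - \left(J + M\right) \left(J M + M\right) = -6 - \left(J + M\right) \left(M + J M\right)$)
$68 v{\left(13,8 \right)} = 68 \left(-6 - 13^{2} - 8 \cdot 13 - 8 \cdot 13^{2} - 13 \cdot 8^{2}\right) = 68 \left(-6 - 169 - 104 - 8 \cdot 169 - 13 \cdot 64\right) = 68 \left(-6 - 169 - 104 - 1352 - 832\right) = 68 \left(-2463\right) = -167484$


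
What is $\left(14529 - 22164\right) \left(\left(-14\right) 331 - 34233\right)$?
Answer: $296749545$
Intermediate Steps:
$\left(14529 - 22164\right) \left(\left(-14\right) 331 - 34233\right) = - 7635 \left(-4634 - 34233\right) = \left(-7635\right) \left(-38867\right) = 296749545$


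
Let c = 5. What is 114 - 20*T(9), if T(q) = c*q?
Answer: -786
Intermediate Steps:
T(q) = 5*q
114 - 20*T(9) = 114 - 100*9 = 114 - 20*45 = 114 - 900 = -786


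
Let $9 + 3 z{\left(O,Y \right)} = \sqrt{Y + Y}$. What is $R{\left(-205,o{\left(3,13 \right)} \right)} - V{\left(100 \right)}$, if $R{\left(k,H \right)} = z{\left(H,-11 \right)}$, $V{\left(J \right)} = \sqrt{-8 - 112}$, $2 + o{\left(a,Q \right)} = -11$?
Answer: $-3 - 2 i \sqrt{30} + \frac{i \sqrt{22}}{3} \approx -3.0 - 9.391 i$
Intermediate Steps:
$o{\left(a,Q \right)} = -13$ ($o{\left(a,Q \right)} = -2 - 11 = -13$)
$V{\left(J \right)} = 2 i \sqrt{30}$ ($V{\left(J \right)} = \sqrt{-120} = 2 i \sqrt{30}$)
$z{\left(O,Y \right)} = -3 + \frac{\sqrt{2} \sqrt{Y}}{3}$ ($z{\left(O,Y \right)} = -3 + \frac{\sqrt{Y + Y}}{3} = -3 + \frac{\sqrt{2 Y}}{3} = -3 + \frac{\sqrt{2} \sqrt{Y}}{3}$)
$R{\left(k,H \right)} = -3 + \frac{i \sqrt{22}}{3}$ ($R{\left(k,H \right)} = -3 + \frac{\sqrt{2} \sqrt{-11}}{3} = -3 + \frac{\sqrt{2} i \sqrt{11}}{3} = -3 + \frac{i \sqrt{22}}{3}$)
$R{\left(-205,o{\left(3,13 \right)} \right)} - V{\left(100 \right)} = \left(-3 + \frac{i \sqrt{22}}{3}\right) - 2 i \sqrt{30} = -3 - 2 i \sqrt{30} + \frac{i \sqrt{22}}{3}$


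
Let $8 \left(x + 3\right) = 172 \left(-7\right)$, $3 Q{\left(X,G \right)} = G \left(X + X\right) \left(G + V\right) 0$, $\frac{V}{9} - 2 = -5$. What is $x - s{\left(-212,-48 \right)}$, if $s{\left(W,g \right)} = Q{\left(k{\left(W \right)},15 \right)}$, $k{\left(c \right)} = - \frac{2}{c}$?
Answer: $- \frac{307}{2} \approx -153.5$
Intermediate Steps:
$V = -27$ ($V = 18 + 9 \left(-5\right) = 18 - 45 = -27$)
$Q{\left(X,G \right)} = 0$ ($Q{\left(X,G \right)} = \frac{G \left(X + X\right) \left(G - 27\right) 0}{3} = \frac{G 2 X \left(-27 + G\right) 0}{3} = \frac{2 G X \left(-27 + G\right) 0}{3} = \frac{1}{3} \cdot 0 = 0$)
$s{\left(W,g \right)} = 0$
$x = - \frac{307}{2}$ ($x = -3 + \frac{172 \left(-7\right)}{8} = -3 + \frac{1}{8} \left(-1204\right) = -3 - \frac{301}{2} = - \frac{307}{2} \approx -153.5$)
$x - s{\left(-212,-48 \right)} = - \frac{307}{2} - 0 = - \frac{307}{2} + 0 = - \frac{307}{2}$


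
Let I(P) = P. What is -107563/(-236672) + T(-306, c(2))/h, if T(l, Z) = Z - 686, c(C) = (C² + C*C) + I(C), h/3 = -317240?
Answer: 12816231079/28155684480 ≈ 0.45519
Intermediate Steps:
h = -951720 (h = 3*(-317240) = -951720)
c(C) = C + 2*C² (c(C) = (C² + C*C) + C = (C² + C²) + C = 2*C² + C = C + 2*C²)
T(l, Z) = -686 + Z
-107563/(-236672) + T(-306, c(2))/h = -107563/(-236672) + (-686 + 2*(1 + 2*2))/(-951720) = -107563*(-1/236672) + (-686 + 2*(1 + 4))*(-1/951720) = 107563/236672 + (-686 + 2*5)*(-1/951720) = 107563/236672 + (-686 + 10)*(-1/951720) = 107563/236672 - 676*(-1/951720) = 107563/236672 + 169/237930 = 12816231079/28155684480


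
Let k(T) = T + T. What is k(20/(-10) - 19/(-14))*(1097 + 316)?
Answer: -12717/7 ≈ -1816.7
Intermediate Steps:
k(T) = 2*T
k(20/(-10) - 19/(-14))*(1097 + 316) = (2*(20/(-10) - 19/(-14)))*(1097 + 316) = (2*(20*(-⅒) - 19*(-1/14)))*1413 = (2*(-2 + 19/14))*1413 = (2*(-9/14))*1413 = -9/7*1413 = -12717/7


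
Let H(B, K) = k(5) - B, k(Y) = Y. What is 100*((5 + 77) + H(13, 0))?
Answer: 7400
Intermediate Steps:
H(B, K) = 5 - B
100*((5 + 77) + H(13, 0)) = 100*((5 + 77) + (5 - 1*13)) = 100*(82 + (5 - 13)) = 100*(82 - 8) = 100*74 = 7400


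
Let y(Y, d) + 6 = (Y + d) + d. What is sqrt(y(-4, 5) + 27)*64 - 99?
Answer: -99 + 192*sqrt(3) ≈ 233.55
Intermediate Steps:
y(Y, d) = -6 + Y + 2*d (y(Y, d) = -6 + ((Y + d) + d) = -6 + (Y + 2*d) = -6 + Y + 2*d)
sqrt(y(-4, 5) + 27)*64 - 99 = sqrt((-6 - 4 + 2*5) + 27)*64 - 99 = sqrt((-6 - 4 + 10) + 27)*64 - 99 = sqrt(0 + 27)*64 - 99 = sqrt(27)*64 - 99 = (3*sqrt(3))*64 - 99 = 192*sqrt(3) - 99 = -99 + 192*sqrt(3)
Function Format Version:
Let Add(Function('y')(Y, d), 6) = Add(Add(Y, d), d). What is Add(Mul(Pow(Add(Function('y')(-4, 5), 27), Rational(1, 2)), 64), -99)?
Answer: Add(-99, Mul(192, Pow(3, Rational(1, 2)))) ≈ 233.55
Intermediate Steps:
Function('y')(Y, d) = Add(-6, Y, Mul(2, d)) (Function('y')(Y, d) = Add(-6, Add(Add(Y, d), d)) = Add(-6, Add(Y, Mul(2, d))) = Add(-6, Y, Mul(2, d)))
Add(Mul(Pow(Add(Function('y')(-4, 5), 27), Rational(1, 2)), 64), -99) = Add(Mul(Pow(Add(Add(-6, -4, Mul(2, 5)), 27), Rational(1, 2)), 64), -99) = Add(Mul(Pow(Add(Add(-6, -4, 10), 27), Rational(1, 2)), 64), -99) = Add(Mul(Pow(Add(0, 27), Rational(1, 2)), 64), -99) = Add(Mul(Pow(27, Rational(1, 2)), 64), -99) = Add(Mul(Mul(3, Pow(3, Rational(1, 2))), 64), -99) = Add(Mul(192, Pow(3, Rational(1, 2))), -99) = Add(-99, Mul(192, Pow(3, Rational(1, 2))))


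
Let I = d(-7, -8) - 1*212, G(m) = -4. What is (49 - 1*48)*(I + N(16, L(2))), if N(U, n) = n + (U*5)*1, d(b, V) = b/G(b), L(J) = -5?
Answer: -541/4 ≈ -135.25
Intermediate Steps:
d(b, V) = -b/4 (d(b, V) = b/(-4) = b*(-¼) = -b/4)
N(U, n) = n + 5*U (N(U, n) = n + (5*U)*1 = n + 5*U)
I = -841/4 (I = -¼*(-7) - 1*212 = 7/4 - 212 = -841/4 ≈ -210.25)
(49 - 1*48)*(I + N(16, L(2))) = (49 - 1*48)*(-841/4 + (-5 + 5*16)) = (49 - 48)*(-841/4 + (-5 + 80)) = 1*(-841/4 + 75) = 1*(-541/4) = -541/4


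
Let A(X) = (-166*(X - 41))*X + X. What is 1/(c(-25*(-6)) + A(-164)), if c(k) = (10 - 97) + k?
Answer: -1/5581021 ≈ -1.7918e-7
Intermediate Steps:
c(k) = -87 + k
A(X) = X + X*(6806 - 166*X) (A(X) = (-166*(-41 + X))*X + X = (6806 - 166*X)*X + X = X*(6806 - 166*X) + X = X + X*(6806 - 166*X))
1/(c(-25*(-6)) + A(-164)) = 1/((-87 - 25*(-6)) - 164*(6807 - 166*(-164))) = 1/((-87 + 150) - 164*(6807 + 27224)) = 1/(63 - 164*34031) = 1/(63 - 5581084) = 1/(-5581021) = -1/5581021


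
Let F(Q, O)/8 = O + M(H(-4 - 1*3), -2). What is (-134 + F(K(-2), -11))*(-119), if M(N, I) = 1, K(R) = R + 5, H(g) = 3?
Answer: 25466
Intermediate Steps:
K(R) = 5 + R
F(Q, O) = 8 + 8*O (F(Q, O) = 8*(O + 1) = 8*(1 + O) = 8 + 8*O)
(-134 + F(K(-2), -11))*(-119) = (-134 + (8 + 8*(-11)))*(-119) = (-134 + (8 - 88))*(-119) = (-134 - 80)*(-119) = -214*(-119) = 25466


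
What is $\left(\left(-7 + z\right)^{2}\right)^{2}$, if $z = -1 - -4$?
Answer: $256$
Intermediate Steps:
$z = 3$ ($z = -1 + 4 = 3$)
$\left(\left(-7 + z\right)^{2}\right)^{2} = \left(\left(-7 + 3\right)^{2}\right)^{2} = \left(\left(-4\right)^{2}\right)^{2} = 16^{2} = 256$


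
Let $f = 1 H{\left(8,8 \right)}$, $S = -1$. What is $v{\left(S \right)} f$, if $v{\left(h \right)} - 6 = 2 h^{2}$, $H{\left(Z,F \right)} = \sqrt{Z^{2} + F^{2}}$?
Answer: $64 \sqrt{2} \approx 90.51$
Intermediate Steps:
$H{\left(Z,F \right)} = \sqrt{F^{2} + Z^{2}}$
$f = 8 \sqrt{2}$ ($f = 1 \sqrt{8^{2} + 8^{2}} = 1 \sqrt{64 + 64} = 1 \sqrt{128} = 1 \cdot 8 \sqrt{2} = 8 \sqrt{2} \approx 11.314$)
$v{\left(h \right)} = 6 + 2 h^{2}$
$v{\left(S \right)} f = \left(6 + 2 \left(-1\right)^{2}\right) 8 \sqrt{2} = \left(6 + 2 \cdot 1\right) 8 \sqrt{2} = \left(6 + 2\right) 8 \sqrt{2} = 8 \cdot 8 \sqrt{2} = 64 \sqrt{2}$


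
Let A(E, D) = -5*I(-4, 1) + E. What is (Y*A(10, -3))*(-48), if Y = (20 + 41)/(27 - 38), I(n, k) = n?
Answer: 87840/11 ≈ 7985.5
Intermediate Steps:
Y = -61/11 (Y = 61/(-11) = 61*(-1/11) = -61/11 ≈ -5.5455)
A(E, D) = 20 + E (A(E, D) = -5*(-4) + E = 20 + E)
(Y*A(10, -3))*(-48) = -61*(20 + 10)/11*(-48) = -61/11*30*(-48) = -1830/11*(-48) = 87840/11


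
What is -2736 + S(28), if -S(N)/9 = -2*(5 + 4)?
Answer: -2574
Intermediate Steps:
S(N) = 162 (S(N) = -(-18)*(5 + 4) = -(-18)*9 = -9*(-18) = 162)
-2736 + S(28) = -2736 + 162 = -2574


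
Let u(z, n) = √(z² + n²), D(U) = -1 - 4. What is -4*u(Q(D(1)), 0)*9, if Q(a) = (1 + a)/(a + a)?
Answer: -72/5 ≈ -14.400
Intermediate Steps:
D(U) = -5
Q(a) = (1 + a)/(2*a) (Q(a) = (1 + a)/((2*a)) = (1 + a)*(1/(2*a)) = (1 + a)/(2*a))
u(z, n) = √(n² + z²)
-4*u(Q(D(1)), 0)*9 = -4*√(0² + ((½)*(1 - 5)/(-5))²)*9 = -4*√(0 + ((½)*(-⅕)*(-4))²)*9 = -4*√(0 + (⅖)²)*9 = -4*√(0 + 4/25)*9 = -4*√(4/25)*9 = -4*⅖*9 = -8/5*9 = -72/5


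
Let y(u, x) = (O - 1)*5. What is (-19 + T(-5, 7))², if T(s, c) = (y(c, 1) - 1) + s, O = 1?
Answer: 625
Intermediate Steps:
y(u, x) = 0 (y(u, x) = (1 - 1)*5 = 0*5 = 0)
T(s, c) = -1 + s (T(s, c) = (0 - 1) + s = -1 + s)
(-19 + T(-5, 7))² = (-19 + (-1 - 5))² = (-19 - 6)² = (-25)² = 625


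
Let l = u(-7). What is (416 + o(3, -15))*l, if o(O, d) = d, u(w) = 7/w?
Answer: -401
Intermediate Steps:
l = -1 (l = 7/(-7) = 7*(-1/7) = -1)
(416 + o(3, -15))*l = (416 - 15)*(-1) = 401*(-1) = -401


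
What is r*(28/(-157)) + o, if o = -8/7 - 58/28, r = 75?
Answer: -36465/2198 ≈ -16.590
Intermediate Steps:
o = -45/14 (o = -8*⅐ - 58*1/28 = -8/7 - 29/14 = -45/14 ≈ -3.2143)
r*(28/(-157)) + o = 75*(28/(-157)) - 45/14 = 75*(28*(-1/157)) - 45/14 = 75*(-28/157) - 45/14 = -2100/157 - 45/14 = -36465/2198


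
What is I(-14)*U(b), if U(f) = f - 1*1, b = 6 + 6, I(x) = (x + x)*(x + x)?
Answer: 8624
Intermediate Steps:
I(x) = 4*x² (I(x) = (2*x)*(2*x) = 4*x²)
b = 12
U(f) = -1 + f (U(f) = f - 1 = -1 + f)
I(-14)*U(b) = (4*(-14)²)*(-1 + 12) = (4*196)*11 = 784*11 = 8624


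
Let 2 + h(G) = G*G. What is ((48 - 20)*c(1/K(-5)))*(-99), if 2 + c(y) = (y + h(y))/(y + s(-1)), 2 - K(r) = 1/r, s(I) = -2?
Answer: 53424/17 ≈ 3142.6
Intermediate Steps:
K(r) = 2 - 1/r
h(G) = -2 + G² (h(G) = -2 + G*G = -2 + G²)
c(y) = -2 + (-2 + y + y²)/(-2 + y) (c(y) = -2 + (y + (-2 + y²))/(y - 2) = -2 + (-2 + y + y²)/(-2 + y))
((48 - 20)*c(1/K(-5)))*(-99) = ((48 - 20)*((2 + (1/(2 - 1/(-5)))² - 1/(2 - 1/(-5)))/(-2 + 1/(2 - 1/(-5)))))*(-99) = (28*((2 + (1/(2 - 1*(-⅕)))² - 1/(2 - 1*(-⅕)))/(-2 + 1/(2 - 1*(-⅕)))))*(-99) = (28*((2 + (1/(2 + ⅕))² - 1/(2 + ⅕))/(-2 + 1/(2 + ⅕))))*(-99) = (28*((2 + (1/(11/5))² - 1/11/5)/(-2 + 1/(11/5))))*(-99) = (28*((2 + (5/11)² - 1*5/11)/(-2 + 5/11)))*(-99) = (28*((2 + 25/121 - 5/11)/(-17/11)))*(-99) = (28*(-11/17*212/121))*(-99) = (28*(-212/187))*(-99) = -5936/187*(-99) = 53424/17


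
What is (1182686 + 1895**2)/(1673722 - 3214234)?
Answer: -1591237/513504 ≈ -3.0988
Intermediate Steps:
(1182686 + 1895**2)/(1673722 - 3214234) = (1182686 + 3591025)/(-1540512) = 4773711*(-1/1540512) = -1591237/513504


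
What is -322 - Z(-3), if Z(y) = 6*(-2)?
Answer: -310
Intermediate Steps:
Z(y) = -12
-322 - Z(-3) = -322 - 1*(-12) = -322 + 12 = -310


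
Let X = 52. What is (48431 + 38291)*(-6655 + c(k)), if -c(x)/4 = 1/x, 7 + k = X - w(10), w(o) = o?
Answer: -20200068738/35 ≈ -5.7714e+8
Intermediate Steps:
k = 35 (k = -7 + (52 - 1*10) = -7 + (52 - 10) = -7 + 42 = 35)
c(x) = -4/x
(48431 + 38291)*(-6655 + c(k)) = (48431 + 38291)*(-6655 - 4/35) = 86722*(-6655 - 4*1/35) = 86722*(-6655 - 4/35) = 86722*(-232929/35) = -20200068738/35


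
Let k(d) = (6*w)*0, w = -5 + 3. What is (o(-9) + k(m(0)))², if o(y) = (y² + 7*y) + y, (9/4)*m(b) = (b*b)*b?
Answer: 81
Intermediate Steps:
m(b) = 4*b³/9 (m(b) = 4*((b*b)*b)/9 = 4*(b²*b)/9 = 4*b³/9)
w = -2
k(d) = 0 (k(d) = (6*(-2))*0 = -12*0 = 0)
o(y) = y² + 8*y
(o(-9) + k(m(0)))² = (-9*(8 - 9) + 0)² = (-9*(-1) + 0)² = (9 + 0)² = 9² = 81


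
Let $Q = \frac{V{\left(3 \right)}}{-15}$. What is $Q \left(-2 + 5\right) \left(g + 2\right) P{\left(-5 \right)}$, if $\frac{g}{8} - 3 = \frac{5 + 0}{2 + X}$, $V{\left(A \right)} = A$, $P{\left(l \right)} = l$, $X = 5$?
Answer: $\frac{666}{7} \approx 95.143$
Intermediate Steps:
$g = \frac{208}{7}$ ($g = 24 + 8 \frac{5 + 0}{2 + 5} = 24 + 8 \cdot \frac{5}{7} = 24 + \frac{40}{7} = \frac{208}{7} \approx 29.714$)
$Q = - \frac{1}{5}$ ($Q = \frac{3}{-15} = 3 \left(- \frac{1}{15}\right) = - \frac{1}{5} \approx -0.2$)
$Q \left(-2 + 5\right) \left(g + 2\right) P{\left(-5 \right)} = - \frac{\left(-2 + 5\right) \left(\frac{208}{7} + 2\right)}{5} \left(-5\right) = - \frac{3 \cdot \frac{222}{7}}{5} \left(-5\right) = \left(- \frac{1}{5}\right) \frac{666}{7} \left(-5\right) = \left(- \frac{666}{35}\right) \left(-5\right) = \frac{666}{7}$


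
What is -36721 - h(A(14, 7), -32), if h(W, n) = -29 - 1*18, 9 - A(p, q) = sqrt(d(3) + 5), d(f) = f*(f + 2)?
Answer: -36674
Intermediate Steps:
d(f) = f*(2 + f)
A(p, q) = 9 - 2*sqrt(5) (A(p, q) = 9 - sqrt(3*(2 + 3) + 5) = 9 - sqrt(3*5 + 5) = 9 - sqrt(15 + 5) = 9 - sqrt(20) = 9 - 2*sqrt(5))
h(W, n) = -47 (h(W, n) = -29 - 18 = -47)
-36721 - h(A(14, 7), -32) = -36721 - 1*(-47) = -36721 + 47 = -36674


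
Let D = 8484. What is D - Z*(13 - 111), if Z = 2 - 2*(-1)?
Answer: 8876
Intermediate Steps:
Z = 4 (Z = 2 + 2 = 4)
D - Z*(13 - 111) = 8484 - 4*(13 - 111) = 8484 - 4*(-98) = 8484 - 1*(-392) = 8484 + 392 = 8876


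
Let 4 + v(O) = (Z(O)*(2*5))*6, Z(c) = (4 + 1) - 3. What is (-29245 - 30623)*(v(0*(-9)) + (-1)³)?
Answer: -6884820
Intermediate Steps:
Z(c) = 2 (Z(c) = 5 - 3 = 2)
v(O) = 116 (v(O) = -4 + (2*(2*5))*6 = -4 + (2*10)*6 = -4 + 20*6 = -4 + 120 = 116)
(-29245 - 30623)*(v(0*(-9)) + (-1)³) = (-29245 - 30623)*(116 + (-1)³) = -59868*(116 - 1) = -59868*115 = -6884820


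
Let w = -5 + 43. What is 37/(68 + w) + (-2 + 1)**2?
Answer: 143/106 ≈ 1.3491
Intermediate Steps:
w = 38
37/(68 + w) + (-2 + 1)**2 = 37/(68 + 38) + (-2 + 1)**2 = 37/106 + (-1)**2 = (1/106)*37 + 1 = 37/106 + 1 = 143/106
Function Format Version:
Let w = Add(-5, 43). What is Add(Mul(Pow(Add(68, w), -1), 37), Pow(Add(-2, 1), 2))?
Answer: Rational(143, 106) ≈ 1.3491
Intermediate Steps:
w = 38
Add(Mul(Pow(Add(68, w), -1), 37), Pow(Add(-2, 1), 2)) = Add(Mul(Pow(Add(68, 38), -1), 37), Pow(Add(-2, 1), 2)) = Add(Mul(Pow(106, -1), 37), Pow(-1, 2)) = Add(Mul(Rational(1, 106), 37), 1) = Add(Rational(37, 106), 1) = Rational(143, 106)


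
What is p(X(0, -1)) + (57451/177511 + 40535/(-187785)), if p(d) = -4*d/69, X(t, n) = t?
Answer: 718605530/6666780627 ≈ 0.10779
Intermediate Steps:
p(d) = -4*d/69 (p(d) = -4*d*(1/69) = -4*d/69)
p(X(0, -1)) + (57451/177511 + 40535/(-187785)) = -4/69*0 + (57451/177511 + 40535/(-187785)) = 0 + (57451*(1/177511) + 40535*(-1/187785)) = 0 + (57451/177511 - 8107/37557) = 0 + 718605530/6666780627 = 718605530/6666780627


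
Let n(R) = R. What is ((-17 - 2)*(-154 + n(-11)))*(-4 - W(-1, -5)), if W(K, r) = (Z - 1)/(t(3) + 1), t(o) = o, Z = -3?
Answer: -9405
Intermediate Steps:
W(K, r) = -1 (W(K, r) = (-3 - 1)/(3 + 1) = -4/4 = -4*¼ = -1)
((-17 - 2)*(-154 + n(-11)))*(-4 - W(-1, -5)) = ((-17 - 2)*(-154 - 11))*(-4 - 1*(-1)) = (-19*(-165))*(-4 + 1) = 3135*(-3) = -9405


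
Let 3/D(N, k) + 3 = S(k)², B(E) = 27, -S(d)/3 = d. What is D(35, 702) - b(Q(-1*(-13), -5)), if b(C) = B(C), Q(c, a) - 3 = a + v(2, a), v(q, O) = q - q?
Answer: -39917096/1478411 ≈ -27.000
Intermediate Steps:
S(d) = -3*d
v(q, O) = 0
D(N, k) = 3/(-3 + 9*k²) (D(N, k) = 3/(-3 + (-3*k)²) = 3/(-3 + 9*k²))
Q(c, a) = 3 + a (Q(c, a) = 3 + (a + 0) = 3 + a)
b(C) = 27
D(35, 702) - b(Q(-1*(-13), -5)) = 1/(-1 + 3*702²) - 1*27 = 1/(-1 + 3*492804) - 27 = 1/(-1 + 1478412) - 27 = 1/1478411 - 27 = -39917096/1478411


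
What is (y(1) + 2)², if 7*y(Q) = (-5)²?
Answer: 1521/49 ≈ 31.041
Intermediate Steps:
y(Q) = 25/7 (y(Q) = (⅐)*(-5)² = (⅐)*25 = 25/7)
(y(1) + 2)² = (25/7 + 2)² = (39/7)² = 1521/49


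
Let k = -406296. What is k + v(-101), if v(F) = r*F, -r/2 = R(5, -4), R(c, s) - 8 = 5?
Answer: -403670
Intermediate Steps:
R(c, s) = 13 (R(c, s) = 8 + 5 = 13)
r = -26 (r = -2*13 = -26)
v(F) = -26*F
k + v(-101) = -406296 - 26*(-101) = -406296 + 2626 = -403670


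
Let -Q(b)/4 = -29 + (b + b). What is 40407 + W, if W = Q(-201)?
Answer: 42131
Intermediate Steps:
Q(b) = 116 - 8*b (Q(b) = -4*(-29 + (b + b)) = -4*(-29 + 2*b) = 116 - 8*b)
W = 1724 (W = 116 - 8*(-201) = 116 + 1608 = 1724)
40407 + W = 40407 + 1724 = 42131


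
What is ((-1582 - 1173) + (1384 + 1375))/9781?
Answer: 4/9781 ≈ 0.00040896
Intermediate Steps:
((-1582 - 1173) + (1384 + 1375))/9781 = (-2755 + 2759)*(1/9781) = 4*(1/9781) = 4/9781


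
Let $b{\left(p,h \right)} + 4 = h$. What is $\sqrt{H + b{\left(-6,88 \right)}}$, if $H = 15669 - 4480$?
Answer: $\sqrt{11273} \approx 106.17$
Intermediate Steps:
$b{\left(p,h \right)} = -4 + h$
$H = 11189$ ($H = 15669 - 4480 = 11189$)
$\sqrt{H + b{\left(-6,88 \right)}} = \sqrt{11189 + \left(-4 + 88\right)} = \sqrt{11189 + 84} = \sqrt{11273}$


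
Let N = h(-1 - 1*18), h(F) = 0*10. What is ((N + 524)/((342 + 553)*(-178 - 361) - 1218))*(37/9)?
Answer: -19388/4352607 ≈ -0.0044543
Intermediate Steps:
h(F) = 0
N = 0
((N + 524)/((342 + 553)*(-178 - 361) - 1218))*(37/9) = ((0 + 524)/((342 + 553)*(-178 - 361) - 1218))*(37/9) = (524/(895*(-539) - 1218))*(37*(⅑)) = (524/(-482405 - 1218))*(37/9) = (524/(-483623))*(37/9) = (524*(-1/483623))*(37/9) = -524/483623*37/9 = -19388/4352607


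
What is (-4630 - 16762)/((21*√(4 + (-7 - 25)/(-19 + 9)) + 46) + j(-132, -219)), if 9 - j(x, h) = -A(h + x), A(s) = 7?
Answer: -414470/209 + 168462*√5/209 ≈ -180.75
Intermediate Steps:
j(x, h) = 16 (j(x, h) = 9 - (-1)*7 = 9 - 1*(-7) = 9 + 7 = 16)
(-4630 - 16762)/((21*√(4 + (-7 - 25)/(-19 + 9)) + 46) + j(-132, -219)) = (-4630 - 16762)/((21*√(4 + (-7 - 25)/(-19 + 9)) + 46) + 16) = -21392/((21*√(4 - 32/(-10)) + 46) + 16) = -21392/((21*√(4 - 32*(-⅒)) + 46) + 16) = -21392/((21*√(4 + 16/5) + 46) + 16) = -21392/((21*√(36/5) + 46) + 16) = -21392/((21*(6*√5/5) + 46) + 16) = -21392/((126*√5/5 + 46) + 16) = -21392/((46 + 126*√5/5) + 16) = -21392/(62 + 126*√5/5)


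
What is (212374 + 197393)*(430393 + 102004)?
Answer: 218158721499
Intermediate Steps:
(212374 + 197393)*(430393 + 102004) = 409767*532397 = 218158721499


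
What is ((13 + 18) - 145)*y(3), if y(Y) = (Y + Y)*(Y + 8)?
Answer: -7524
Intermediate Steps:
y(Y) = 2*Y*(8 + Y) (y(Y) = (2*Y)*(8 + Y) = 2*Y*(8 + Y))
((13 + 18) - 145)*y(3) = ((13 + 18) - 145)*(2*3*(8 + 3)) = (31 - 145)*(2*3*11) = -114*66 = -7524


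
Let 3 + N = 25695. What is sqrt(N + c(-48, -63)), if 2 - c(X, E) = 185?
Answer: sqrt(25509) ≈ 159.72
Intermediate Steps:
N = 25692 (N = -3 + 25695 = 25692)
c(X, E) = -183 (c(X, E) = 2 - 1*185 = 2 - 185 = -183)
sqrt(N + c(-48, -63)) = sqrt(25692 - 183) = sqrt(25509)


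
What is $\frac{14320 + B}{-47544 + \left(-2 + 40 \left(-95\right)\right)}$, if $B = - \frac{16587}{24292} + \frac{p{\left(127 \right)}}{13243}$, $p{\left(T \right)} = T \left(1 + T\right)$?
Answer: $- \frac{4606904279031}{16517954594776} \approx -0.2789$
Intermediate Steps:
$B = \frac{175229111}{321698956}$ ($B = - \frac{16587}{24292} + \frac{127 \left(1 + 127\right)}{13243} = \left(-16587\right) \frac{1}{24292} + 127 \cdot 128 \cdot \frac{1}{13243} = - \frac{16587}{24292} + 16256 \cdot \frac{1}{13243} = - \frac{16587}{24292} + \frac{16256}{13243} = \frac{175229111}{321698956} \approx 0.5447$)
$\frac{14320 + B}{-47544 + \left(-2 + 40 \left(-95\right)\right)} = \frac{14320 + \frac{175229111}{321698956}}{-47544 + \left(-2 + 40 \left(-95\right)\right)} = \frac{4606904279031}{321698956 \left(-47544 - 3802\right)} = \frac{4606904279031}{321698956 \left(-51346\right)} = \frac{4606904279031}{321698956} \left(- \frac{1}{51346}\right) = - \frac{4606904279031}{16517954594776}$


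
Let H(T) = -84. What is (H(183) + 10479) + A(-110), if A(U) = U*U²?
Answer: -1320605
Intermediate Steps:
A(U) = U³
(H(183) + 10479) + A(-110) = (-84 + 10479) + (-110)³ = 10395 - 1331000 = -1320605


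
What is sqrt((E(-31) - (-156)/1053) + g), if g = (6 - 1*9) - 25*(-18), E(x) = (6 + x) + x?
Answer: sqrt(31683)/9 ≈ 19.777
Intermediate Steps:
E(x) = 6 + 2*x
g = 447 (g = (6 - 9) + 450 = -3 + 450 = 447)
sqrt((E(-31) - (-156)/1053) + g) = sqrt(((6 + 2*(-31)) - (-156)/1053) + 447) = sqrt(((6 - 62) - (-156)/1053) + 447) = sqrt((-56 - 1*(-4/27)) + 447) = sqrt((-56 + 4/27) + 447) = sqrt(-1508/27 + 447) = sqrt(10561/27) = sqrt(31683)/9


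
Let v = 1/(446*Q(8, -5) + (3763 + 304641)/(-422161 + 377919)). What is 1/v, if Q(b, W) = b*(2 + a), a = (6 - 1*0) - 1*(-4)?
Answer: 946978534/22121 ≈ 42809.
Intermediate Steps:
a = 10 (a = (6 + 0) + 4 = 6 + 4 = 10)
Q(b, W) = 12*b (Q(b, W) = b*(2 + 10) = b*12 = 12*b)
v = 22121/946978534 (v = 1/(446*(12*8) + (3763 + 304641)/(-422161 + 377919)) = 1/(446*96 + 308404/(-44242)) = 1/(42816 + 308404*(-1/44242)) = 1/(42816 - 154202/22121) = 1/(946978534/22121) = 22121/946978534 ≈ 2.3360e-5)
1/v = 1/(22121/946978534) = 946978534/22121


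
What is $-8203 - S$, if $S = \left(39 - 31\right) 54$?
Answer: $-8635$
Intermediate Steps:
$S = 432$ ($S = 8 \cdot 54 = 432$)
$-8203 - S = -8203 - 432 = -8635$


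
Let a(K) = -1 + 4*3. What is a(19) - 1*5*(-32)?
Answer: 171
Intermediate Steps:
a(K) = 11 (a(K) = -1 + 12 = 11)
a(19) - 1*5*(-32) = 11 - 1*5*(-32) = 11 - 5*(-32) = 11 + 160 = 171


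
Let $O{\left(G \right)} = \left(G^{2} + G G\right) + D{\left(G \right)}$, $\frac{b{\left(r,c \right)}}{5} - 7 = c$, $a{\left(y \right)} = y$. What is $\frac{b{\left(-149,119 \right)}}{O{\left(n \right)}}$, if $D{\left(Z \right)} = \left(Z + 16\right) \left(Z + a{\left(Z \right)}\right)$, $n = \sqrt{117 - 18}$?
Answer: $\frac{9}{2} - \frac{12 \sqrt{11}}{11} \approx 0.88186$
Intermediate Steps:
$n = 3 \sqrt{11}$ ($n = \sqrt{99} = 3 \sqrt{11} \approx 9.9499$)
$b{\left(r,c \right)} = 35 + 5 c$
$D{\left(Z \right)} = 2 Z \left(16 + Z\right)$ ($D{\left(Z \right)} = \left(Z + 16\right) \left(Z + Z\right) = \left(16 + Z\right) 2 Z = 2 Z \left(16 + Z\right)$)
$O{\left(G \right)} = 2 G^{2} + 2 G \left(16 + G\right)$ ($O{\left(G \right)} = \left(G^{2} + G G\right) + 2 G \left(16 + G\right) = \left(G^{2} + G^{2}\right) + 2 G \left(16 + G\right) = 2 G^{2} + 2 G \left(16 + G\right)$)
$\frac{b{\left(-149,119 \right)}}{O{\left(n \right)}} = \frac{35 + 5 \cdot 119}{4 \cdot 3 \sqrt{11} \left(8 + 3 \sqrt{11}\right)} = \frac{35 + 595}{12 \sqrt{11} \left(8 + 3 \sqrt{11}\right)} = 630 \frac{\sqrt{11}}{132 \left(8 + 3 \sqrt{11}\right)} = \frac{105 \sqrt{11}}{22 \left(8 + 3 \sqrt{11}\right)}$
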